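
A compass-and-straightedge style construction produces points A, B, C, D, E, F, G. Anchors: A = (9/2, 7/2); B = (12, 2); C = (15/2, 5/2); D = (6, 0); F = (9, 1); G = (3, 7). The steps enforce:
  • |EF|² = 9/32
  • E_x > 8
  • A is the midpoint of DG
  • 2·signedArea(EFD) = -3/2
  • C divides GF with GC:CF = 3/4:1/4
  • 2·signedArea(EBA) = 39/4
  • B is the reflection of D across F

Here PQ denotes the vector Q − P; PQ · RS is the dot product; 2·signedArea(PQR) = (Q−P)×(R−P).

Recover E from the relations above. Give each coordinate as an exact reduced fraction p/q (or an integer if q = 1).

E = (69/8, 11/8)

1. E_x = 69/8  [2·signedArea(EBA) = 39/4 ∩ 2·signedArea(EFD) = -3/2]
2. E_y = 11/8  [2·signedArea(EBA) = 39/4 ∩ 2·signedArea(EFD) = -3/2]
   → E = (69/8, 11/8)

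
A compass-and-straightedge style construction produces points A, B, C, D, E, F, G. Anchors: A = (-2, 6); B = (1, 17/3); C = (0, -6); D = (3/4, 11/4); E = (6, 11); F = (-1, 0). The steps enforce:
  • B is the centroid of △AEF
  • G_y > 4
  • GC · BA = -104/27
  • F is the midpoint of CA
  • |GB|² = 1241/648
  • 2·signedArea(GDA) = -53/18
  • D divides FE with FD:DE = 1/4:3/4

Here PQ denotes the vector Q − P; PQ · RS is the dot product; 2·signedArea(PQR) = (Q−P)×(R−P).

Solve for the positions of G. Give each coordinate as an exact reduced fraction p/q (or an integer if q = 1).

G = (-1/12, 173/36)

1. G_x = -1/12  [GC · BA = -104/27 ∩ 2·signedArea(GDA) = -53/18]
2. G_y = 173/36  [GC · BA = -104/27 ∩ 2·signedArea(GDA) = -53/18]
   → G = (-1/12, 173/36)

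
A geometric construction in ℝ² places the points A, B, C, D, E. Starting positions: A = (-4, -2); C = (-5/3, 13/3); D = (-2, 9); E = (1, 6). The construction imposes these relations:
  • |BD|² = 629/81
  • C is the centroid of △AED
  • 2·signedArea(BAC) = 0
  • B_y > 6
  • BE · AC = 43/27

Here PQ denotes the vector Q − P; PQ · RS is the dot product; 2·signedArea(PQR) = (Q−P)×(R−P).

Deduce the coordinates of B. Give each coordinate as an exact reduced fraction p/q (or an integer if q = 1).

B = (-8/9, 58/9)

1. B_x = -8/9  [2·signedArea(BAC) = 0 ∩ BE · AC = 43/27]
2. B_y = 58/9  [2·signedArea(BAC) = 0 ∩ BE · AC = 43/27]
   → B = (-8/9, 58/9)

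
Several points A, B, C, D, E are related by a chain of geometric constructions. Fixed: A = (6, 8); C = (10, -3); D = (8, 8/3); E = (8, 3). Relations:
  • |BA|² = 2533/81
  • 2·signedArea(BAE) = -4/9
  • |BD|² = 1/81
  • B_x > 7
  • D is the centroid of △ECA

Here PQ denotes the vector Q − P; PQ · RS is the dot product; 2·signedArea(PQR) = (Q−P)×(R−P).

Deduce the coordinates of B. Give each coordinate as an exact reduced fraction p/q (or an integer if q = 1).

1. B_x = 8  [line 5·x + 2·y + -410/9 = 0 ∩ |BA|² = 2533/81]
2. B_y = 25/9  [line 5·x + 2·y + -410/9 = 0 ∩ |BA|² = 2533/81]
   → B = (8, 25/9)

B = (8, 25/9)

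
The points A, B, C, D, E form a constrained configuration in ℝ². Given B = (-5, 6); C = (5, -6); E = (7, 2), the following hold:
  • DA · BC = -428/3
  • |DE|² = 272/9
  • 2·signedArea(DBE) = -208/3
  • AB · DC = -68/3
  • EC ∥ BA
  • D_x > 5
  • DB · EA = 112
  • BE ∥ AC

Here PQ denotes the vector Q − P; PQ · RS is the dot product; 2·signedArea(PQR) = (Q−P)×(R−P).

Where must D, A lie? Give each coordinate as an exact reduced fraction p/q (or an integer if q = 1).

1. D_x = 17/3  [line 4·x + 12·y + 52/3 = 0 ∩ |DE|² = 272/9]
2. D_y = -10/3  [line 4·x + 12·y + 52/3 = 0 ∩ |DE|² = 272/9]
   → D = (17/3, -10/3)
3. A_x = -7  [BE ∥ AC ∩ EC ∥ BA]
4. A_y = -2  [BE ∥ AC ∩ EC ∥ BA]
   → A = (-7, -2)

A = (-7, -2)
D = (17/3, -10/3)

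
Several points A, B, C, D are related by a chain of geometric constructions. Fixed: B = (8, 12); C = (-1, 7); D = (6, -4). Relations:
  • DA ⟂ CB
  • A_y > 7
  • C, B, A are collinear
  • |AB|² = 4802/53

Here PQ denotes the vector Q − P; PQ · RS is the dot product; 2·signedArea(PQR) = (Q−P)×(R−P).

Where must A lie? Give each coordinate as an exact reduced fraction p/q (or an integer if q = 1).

1. A_x = -17/53  [C, B, A are collinear ∩ DA ⟂ CB]
2. A_y = 391/53  [C, B, A are collinear ∩ DA ⟂ CB]
   → A = (-17/53, 391/53)

A = (-17/53, 391/53)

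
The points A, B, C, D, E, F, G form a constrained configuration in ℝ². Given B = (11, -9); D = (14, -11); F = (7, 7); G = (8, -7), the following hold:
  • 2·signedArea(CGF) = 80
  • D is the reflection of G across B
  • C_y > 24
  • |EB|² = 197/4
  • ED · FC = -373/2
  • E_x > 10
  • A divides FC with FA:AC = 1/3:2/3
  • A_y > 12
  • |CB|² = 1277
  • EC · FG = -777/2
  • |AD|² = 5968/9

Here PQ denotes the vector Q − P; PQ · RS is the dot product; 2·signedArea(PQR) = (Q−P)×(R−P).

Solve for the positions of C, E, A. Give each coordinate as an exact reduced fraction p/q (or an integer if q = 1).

A = (14/3, 13)
C = (0, 25)
E = (21/2, -2)

1. C_x = 0  [line -14·x + -1·y + 25 = 0 ∩ |CB|² = 1277]
2. C_y = 25  [line -14·x + -1·y + 25 = 0 ∩ |CB|² = 1277]
   → C = (0, 25)
3. E_x = 21/2  [ED · FC = -373/2 ∩ EC · FG = -777/2]
4. E_y = -2  [ED · FC = -373/2 ∩ EC · FG = -777/2]
   → E = (21/2, -2)
5. A_x = 14/3  [A divides FC with FA:AC = 1/3:2/3]
6. A_y = 13  [A divides FC with FA:AC = 1/3:2/3]
   → A = (14/3, 13)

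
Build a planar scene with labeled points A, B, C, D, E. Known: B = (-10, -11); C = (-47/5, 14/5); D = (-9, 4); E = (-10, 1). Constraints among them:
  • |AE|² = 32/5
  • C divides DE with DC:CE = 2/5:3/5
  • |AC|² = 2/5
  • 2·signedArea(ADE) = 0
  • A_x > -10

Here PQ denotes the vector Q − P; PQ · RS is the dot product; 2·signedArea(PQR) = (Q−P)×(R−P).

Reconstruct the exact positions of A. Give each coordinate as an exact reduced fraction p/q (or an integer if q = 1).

1. A_x = -46/5  [line 3·x + -1·y + 31 = 0 ∩ |AE|² = 32/5]
2. A_y = 17/5  [line 3·x + -1·y + 31 = 0 ∩ |AE|² = 32/5]
   → A = (-46/5, 17/5)

A = (-46/5, 17/5)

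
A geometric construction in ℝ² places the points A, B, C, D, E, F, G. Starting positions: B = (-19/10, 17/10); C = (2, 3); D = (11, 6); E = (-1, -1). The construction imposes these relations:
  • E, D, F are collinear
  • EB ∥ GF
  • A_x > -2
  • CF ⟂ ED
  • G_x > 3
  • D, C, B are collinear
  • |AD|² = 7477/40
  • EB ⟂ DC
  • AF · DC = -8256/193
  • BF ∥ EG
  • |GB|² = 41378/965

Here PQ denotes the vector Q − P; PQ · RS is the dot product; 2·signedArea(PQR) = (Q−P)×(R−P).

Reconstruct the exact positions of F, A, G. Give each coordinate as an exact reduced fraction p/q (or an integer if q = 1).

1. F_x = 575/193  [E, D, F are collinear ∩ CF ⟂ ED]
2. F_y = 255/193  [E, D, F are collinear ∩ CF ⟂ ED]
   → F = (575/193, 255/193)
3. A_x = -29/20  [line 9·x + 3·y + 12 = 0 ∩ |AD|² = 7477/40]
4. A_y = 7/20  [line 9·x + 3·y + 12 = 0 ∩ |AD|² = 7477/40]
   → A = (-29/20, 7/20)
5. G_x = 7487/1930  [EB ∥ GF ∩ BF ∥ EG]
6. G_y = -2661/1930  [EB ∥ GF ∩ BF ∥ EG]
   → G = (7487/1930, -2661/1930)

A = (-29/20, 7/20)
F = (575/193, 255/193)
G = (7487/1930, -2661/1930)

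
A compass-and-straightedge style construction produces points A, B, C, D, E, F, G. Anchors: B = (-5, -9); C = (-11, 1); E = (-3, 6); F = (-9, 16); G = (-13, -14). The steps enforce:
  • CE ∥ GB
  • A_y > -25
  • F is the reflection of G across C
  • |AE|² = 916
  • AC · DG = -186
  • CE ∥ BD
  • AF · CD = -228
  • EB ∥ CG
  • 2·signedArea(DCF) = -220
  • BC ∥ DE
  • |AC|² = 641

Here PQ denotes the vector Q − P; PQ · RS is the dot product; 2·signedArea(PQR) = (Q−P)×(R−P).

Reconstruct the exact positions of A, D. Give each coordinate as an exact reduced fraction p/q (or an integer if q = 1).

A = (-7, -24)
D = (3, -4)

1. D_x = 3  [BC ∥ DE ∩ CE ∥ BD]
2. D_y = -4  [BC ∥ DE ∩ CE ∥ BD]
   → D = (3, -4)
3. A_x = -7  [AF · CD = -228 ∩ AC · DG = -186]
4. A_y = -24  [AF · CD = -228 ∩ AC · DG = -186]
   → A = (-7, -24)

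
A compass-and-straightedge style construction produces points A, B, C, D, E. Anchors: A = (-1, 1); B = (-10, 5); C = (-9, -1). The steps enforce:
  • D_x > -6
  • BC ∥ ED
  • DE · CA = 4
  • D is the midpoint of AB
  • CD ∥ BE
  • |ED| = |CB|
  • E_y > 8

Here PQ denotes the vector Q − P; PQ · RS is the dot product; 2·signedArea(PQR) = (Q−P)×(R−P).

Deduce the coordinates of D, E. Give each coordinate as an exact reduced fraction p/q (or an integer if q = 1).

1. D_x = -11/2  [D is the midpoint of AB]
2. D_y = 3  [D is the midpoint of AB]
   → D = (-11/2, 3)
3. E_x = -13/2  [BC ∥ ED ∩ CD ∥ BE]
4. E_y = 9  [BC ∥ ED ∩ CD ∥ BE]
   → E = (-13/2, 9)

D = (-11/2, 3)
E = (-13/2, 9)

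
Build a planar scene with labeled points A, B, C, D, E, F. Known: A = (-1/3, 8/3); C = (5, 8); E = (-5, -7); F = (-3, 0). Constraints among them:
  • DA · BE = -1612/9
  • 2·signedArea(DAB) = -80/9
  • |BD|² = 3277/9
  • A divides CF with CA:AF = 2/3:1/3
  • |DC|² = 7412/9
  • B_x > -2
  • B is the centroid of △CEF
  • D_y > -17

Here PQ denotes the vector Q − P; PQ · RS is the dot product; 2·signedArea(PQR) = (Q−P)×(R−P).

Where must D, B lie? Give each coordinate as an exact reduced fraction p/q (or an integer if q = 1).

1. B_x = -1  [B is the centroid of △CEF]
2. B_y = 1/3  [B is the centroid of △CEF]
   → B = (-1, 1/3)
3. D_x = -29/3  [DA · BE = -1612/9 ∩ 2·signedArea(DAB) = -80/9]
4. D_y = -50/3  [DA · BE = -1612/9 ∩ 2·signedArea(DAB) = -80/9]
   → D = (-29/3, -50/3)

B = (-1, 1/3)
D = (-29/3, -50/3)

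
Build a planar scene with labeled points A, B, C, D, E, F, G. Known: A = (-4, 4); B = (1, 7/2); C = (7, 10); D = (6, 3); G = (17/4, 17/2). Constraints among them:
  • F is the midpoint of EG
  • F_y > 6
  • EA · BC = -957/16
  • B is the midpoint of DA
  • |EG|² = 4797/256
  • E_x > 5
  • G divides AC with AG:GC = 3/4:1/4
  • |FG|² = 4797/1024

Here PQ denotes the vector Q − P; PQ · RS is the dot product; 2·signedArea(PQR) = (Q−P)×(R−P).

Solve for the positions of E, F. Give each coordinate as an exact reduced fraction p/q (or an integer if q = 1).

1. E_x = 89/16  [line -6·x + -13/2·y + 989/16 = 0 ∩ |EG|² = 4797/256]
2. E_y = 35/8  [line -6·x + -13/2·y + 989/16 = 0 ∩ |EG|² = 4797/256]
   → E = (89/16, 35/8)
3. F_x = 157/32  [F is the midpoint of EG]
4. F_y = 103/16  [F is the midpoint of EG]
   → F = (157/32, 103/16)

E = (89/16, 35/8)
F = (157/32, 103/16)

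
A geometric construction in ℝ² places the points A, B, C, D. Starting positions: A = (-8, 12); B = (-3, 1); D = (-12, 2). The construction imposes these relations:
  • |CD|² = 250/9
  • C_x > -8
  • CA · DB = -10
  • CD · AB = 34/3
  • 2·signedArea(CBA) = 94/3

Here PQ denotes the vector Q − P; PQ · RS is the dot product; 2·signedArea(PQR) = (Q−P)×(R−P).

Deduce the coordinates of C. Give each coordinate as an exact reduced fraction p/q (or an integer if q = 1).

C = (-23/3, 5)

1. C_x = -23/3  [CA · DB = -10 ∩ CD · AB = 34/3]
2. C_y = 5  [CA · DB = -10 ∩ CD · AB = 34/3]
   → C = (-23/3, 5)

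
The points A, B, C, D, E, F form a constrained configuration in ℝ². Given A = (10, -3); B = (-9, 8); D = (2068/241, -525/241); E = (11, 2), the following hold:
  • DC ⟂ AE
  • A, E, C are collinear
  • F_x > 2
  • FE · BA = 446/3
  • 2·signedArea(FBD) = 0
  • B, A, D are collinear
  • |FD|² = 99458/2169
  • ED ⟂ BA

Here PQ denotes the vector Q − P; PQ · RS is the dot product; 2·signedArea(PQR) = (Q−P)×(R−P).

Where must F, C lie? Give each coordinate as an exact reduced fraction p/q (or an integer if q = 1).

1. F_x = 1967/723  [2·signedArea(FBD) = 0 ∩ FE · BA = 446/3]
2. F_y = 878/723  [2·signedArea(FBD) = 0 ∩ FE · BA = 446/3]
   → F = (1967/723, 878/723)
3. C_x = 31654/3133  [A, E, C are collinear ∩ DC ⟂ AE]
4. C_y = -7779/3133  [A, E, C are collinear ∩ DC ⟂ AE]
   → C = (31654/3133, -7779/3133)

C = (31654/3133, -7779/3133)
F = (1967/723, 878/723)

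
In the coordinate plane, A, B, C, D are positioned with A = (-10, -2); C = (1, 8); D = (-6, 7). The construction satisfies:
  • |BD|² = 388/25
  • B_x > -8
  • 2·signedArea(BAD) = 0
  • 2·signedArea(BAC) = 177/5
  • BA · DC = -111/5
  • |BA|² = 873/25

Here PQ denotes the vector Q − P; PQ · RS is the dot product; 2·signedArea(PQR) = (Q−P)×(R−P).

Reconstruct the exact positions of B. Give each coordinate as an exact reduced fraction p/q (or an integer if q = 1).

B = (-38/5, 17/5)

1. B_x = -38/5  [2·signedArea(BAD) = 0 ∩ BA · DC = -111/5]
2. B_y = 17/5  [2·signedArea(BAD) = 0 ∩ BA · DC = -111/5]
   → B = (-38/5, 17/5)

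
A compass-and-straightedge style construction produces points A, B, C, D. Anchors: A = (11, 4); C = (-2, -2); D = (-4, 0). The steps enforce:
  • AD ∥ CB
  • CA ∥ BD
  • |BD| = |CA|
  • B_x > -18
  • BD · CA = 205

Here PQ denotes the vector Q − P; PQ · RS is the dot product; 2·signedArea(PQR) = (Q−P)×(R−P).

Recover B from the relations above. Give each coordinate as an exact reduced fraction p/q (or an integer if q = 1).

1. B_x = -17  [CA ∥ BD ∩ AD ∥ CB]
2. B_y = -6  [CA ∥ BD ∩ AD ∥ CB]
   → B = (-17, -6)

B = (-17, -6)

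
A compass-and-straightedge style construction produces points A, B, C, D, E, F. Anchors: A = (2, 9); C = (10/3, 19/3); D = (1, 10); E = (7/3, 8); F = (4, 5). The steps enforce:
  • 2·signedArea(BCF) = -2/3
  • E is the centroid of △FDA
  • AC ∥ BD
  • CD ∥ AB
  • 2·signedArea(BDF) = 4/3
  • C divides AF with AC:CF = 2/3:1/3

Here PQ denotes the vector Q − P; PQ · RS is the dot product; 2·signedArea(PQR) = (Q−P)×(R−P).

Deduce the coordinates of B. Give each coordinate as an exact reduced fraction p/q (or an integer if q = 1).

1. B_x = -1/3  [AC ∥ BD ∩ CD ∥ AB]
2. B_y = 38/3  [AC ∥ BD ∩ CD ∥ AB]
   → B = (-1/3, 38/3)

B = (-1/3, 38/3)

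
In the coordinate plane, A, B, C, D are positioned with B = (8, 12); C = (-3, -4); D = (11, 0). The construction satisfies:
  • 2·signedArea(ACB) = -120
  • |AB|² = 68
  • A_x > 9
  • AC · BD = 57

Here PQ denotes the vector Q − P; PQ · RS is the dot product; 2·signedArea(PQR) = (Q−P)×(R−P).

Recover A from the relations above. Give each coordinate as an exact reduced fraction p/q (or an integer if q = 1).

A = (10, 4)

1. A_x = 10  [2·signedArea(ACB) = -120 ∩ AC · BD = 57]
2. A_y = 4  [2·signedArea(ACB) = -120 ∩ AC · BD = 57]
   → A = (10, 4)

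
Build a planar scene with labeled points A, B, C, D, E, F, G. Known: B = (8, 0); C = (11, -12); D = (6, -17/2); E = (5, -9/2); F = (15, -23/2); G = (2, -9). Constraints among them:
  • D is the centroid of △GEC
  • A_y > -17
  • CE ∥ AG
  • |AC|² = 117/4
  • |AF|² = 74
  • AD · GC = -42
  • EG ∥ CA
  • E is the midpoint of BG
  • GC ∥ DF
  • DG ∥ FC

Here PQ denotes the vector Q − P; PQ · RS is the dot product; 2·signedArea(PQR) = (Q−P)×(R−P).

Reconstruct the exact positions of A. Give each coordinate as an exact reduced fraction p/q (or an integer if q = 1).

A = (8, -33/2)

1. A_x = 8  [CE ∥ AG ∩ EG ∥ CA]
2. A_y = -33/2  [CE ∥ AG ∩ EG ∥ CA]
   → A = (8, -33/2)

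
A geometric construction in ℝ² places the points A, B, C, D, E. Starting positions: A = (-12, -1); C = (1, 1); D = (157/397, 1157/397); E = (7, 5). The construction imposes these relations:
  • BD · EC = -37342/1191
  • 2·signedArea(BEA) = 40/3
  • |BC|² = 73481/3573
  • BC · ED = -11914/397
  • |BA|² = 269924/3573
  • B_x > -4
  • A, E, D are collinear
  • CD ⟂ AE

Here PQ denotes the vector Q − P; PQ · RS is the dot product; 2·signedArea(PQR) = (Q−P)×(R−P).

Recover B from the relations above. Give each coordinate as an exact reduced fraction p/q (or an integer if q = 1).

1. B_x = -4210/1191  [2·signedArea(BEA) = 40/3 ∩ BC · ED = -11914/397]
2. B_y = 1157/1191  [2·signedArea(BEA) = 40/3 ∩ BC · ED = -11914/397]
   → B = (-4210/1191, 1157/1191)

B = (-4210/1191, 1157/1191)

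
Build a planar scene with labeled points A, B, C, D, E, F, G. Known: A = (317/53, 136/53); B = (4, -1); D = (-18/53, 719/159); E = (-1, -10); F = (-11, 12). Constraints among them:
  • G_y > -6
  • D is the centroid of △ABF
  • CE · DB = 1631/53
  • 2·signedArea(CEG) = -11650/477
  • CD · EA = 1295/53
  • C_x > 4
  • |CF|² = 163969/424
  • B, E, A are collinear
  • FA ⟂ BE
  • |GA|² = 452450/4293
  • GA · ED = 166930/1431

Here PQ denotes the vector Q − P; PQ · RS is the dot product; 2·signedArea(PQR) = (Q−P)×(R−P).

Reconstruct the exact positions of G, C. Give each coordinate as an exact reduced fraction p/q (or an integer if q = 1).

1. C_x = 953/212  [CD · EA = 1295/53 ∩ CE · DB = 1631/53]
2. C_y = -23/212  [CD · EA = 1295/53 ∩ CE · DB = 1631/53]
   → C = (953/212, -23/212)
3. G_x = -124/159  [GA · ED = 166930/1431 ∩ 2·signedArea(CEG) = -11650/477]
4. G_y = -2461/477  [GA · ED = 166930/1431 ∩ 2·signedArea(CEG) = -11650/477]
   → G = (-124/159, -2461/477)

C = (953/212, -23/212)
G = (-124/159, -2461/477)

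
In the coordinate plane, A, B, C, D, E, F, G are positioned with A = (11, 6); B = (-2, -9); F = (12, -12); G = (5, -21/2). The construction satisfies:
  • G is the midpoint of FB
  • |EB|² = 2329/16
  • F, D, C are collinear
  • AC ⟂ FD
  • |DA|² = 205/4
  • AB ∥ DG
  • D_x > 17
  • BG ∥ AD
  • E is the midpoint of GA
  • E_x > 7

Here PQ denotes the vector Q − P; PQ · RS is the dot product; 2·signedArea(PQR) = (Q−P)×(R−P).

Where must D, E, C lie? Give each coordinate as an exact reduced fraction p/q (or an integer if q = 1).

1. D_x = 18  [AB ∥ DG ∩ BG ∥ AD]
2. D_y = 9/2  [AB ∥ DG ∩ BG ∥ AD]
   → D = (18, 9/2)
3. E_x = 8  [E is the midpoint of GA]
4. E_y = -9/4  [E is the midpoint of GA]
   → E = (8, -9/4)
5. C_x = 2420/137  [F, D, C are collinear ∩ AC ⟂ FD]
6. C_y = 490/137  [F, D, C are collinear ∩ AC ⟂ FD]
   → C = (2420/137, 490/137)

C = (2420/137, 490/137)
D = (18, 9/2)
E = (8, -9/4)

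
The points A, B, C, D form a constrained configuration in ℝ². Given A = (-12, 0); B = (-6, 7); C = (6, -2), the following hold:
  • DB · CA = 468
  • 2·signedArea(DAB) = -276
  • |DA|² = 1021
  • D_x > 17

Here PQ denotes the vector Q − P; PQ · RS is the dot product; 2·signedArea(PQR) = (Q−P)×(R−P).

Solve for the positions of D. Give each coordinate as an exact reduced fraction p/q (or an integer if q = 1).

1. D_x = 18  [2·signedArea(DAB) = -276 ∩ DB · CA = 468]
2. D_y = -11  [2·signedArea(DAB) = -276 ∩ DB · CA = 468]
   → D = (18, -11)

D = (18, -11)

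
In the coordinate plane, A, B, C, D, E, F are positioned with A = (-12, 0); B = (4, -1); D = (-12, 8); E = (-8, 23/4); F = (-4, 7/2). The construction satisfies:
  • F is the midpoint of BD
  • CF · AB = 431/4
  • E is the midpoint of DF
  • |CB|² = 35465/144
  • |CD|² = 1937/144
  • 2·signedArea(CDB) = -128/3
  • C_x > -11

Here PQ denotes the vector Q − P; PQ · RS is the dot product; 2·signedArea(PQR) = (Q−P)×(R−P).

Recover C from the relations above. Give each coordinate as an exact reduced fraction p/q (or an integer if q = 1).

C = (-32/3, 55/12)

1. C_x = -32/3  [2·signedArea(CDB) = -128/3 ∩ CF · AB = 431/4]
2. C_y = 55/12  [2·signedArea(CDB) = -128/3 ∩ CF · AB = 431/4]
   → C = (-32/3, 55/12)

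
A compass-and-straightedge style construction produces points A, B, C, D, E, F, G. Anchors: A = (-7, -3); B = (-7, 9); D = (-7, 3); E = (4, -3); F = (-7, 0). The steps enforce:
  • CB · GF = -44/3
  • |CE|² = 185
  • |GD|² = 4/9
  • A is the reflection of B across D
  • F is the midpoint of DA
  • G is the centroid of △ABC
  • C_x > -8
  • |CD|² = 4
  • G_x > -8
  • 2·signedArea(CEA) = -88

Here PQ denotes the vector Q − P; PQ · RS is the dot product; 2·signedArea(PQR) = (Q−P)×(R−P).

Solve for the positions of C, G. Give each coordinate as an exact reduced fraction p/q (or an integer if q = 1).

1. C_y = 5  [2·signedArea(CEA) = -88]
2. C_x = -7  [|CD|² = 4]
   → C = (-7, 5)
3. G_x = -7  [CB · GF = -44/3 ∩ G is the centroid of △ABC]
4. G_y = 11/3  [CB · GF = -44/3 ∩ G is the centroid of △ABC]
   → G = (-7, 11/3)

C = (-7, 5)
G = (-7, 11/3)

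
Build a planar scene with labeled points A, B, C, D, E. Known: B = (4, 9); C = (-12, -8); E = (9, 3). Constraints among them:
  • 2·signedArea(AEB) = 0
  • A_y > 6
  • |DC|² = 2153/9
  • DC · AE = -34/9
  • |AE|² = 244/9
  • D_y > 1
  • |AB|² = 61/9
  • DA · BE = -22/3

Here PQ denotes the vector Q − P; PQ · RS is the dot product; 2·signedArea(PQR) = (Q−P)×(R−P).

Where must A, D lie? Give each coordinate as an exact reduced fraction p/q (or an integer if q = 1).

1. A_x = 17/3  [line -6·x + -5·y + 69 = 0 ∩ |AE|² = 244/9]
2. A_y = 7  [line -6·x + -5·y + 69 = 0 ∩ |AE|² = 244/9]
   → A = (17/3, 7)
3. D_x = 1/3  [line -5·x + 6·y + -19/3 = 0 ∩ |DC|² = 2153/9]
4. D_y = 4/3  [line -5·x + 6·y + -19/3 = 0 ∩ |DC|² = 2153/9]
   → D = (1/3, 4/3)

A = (17/3, 7)
D = (1/3, 4/3)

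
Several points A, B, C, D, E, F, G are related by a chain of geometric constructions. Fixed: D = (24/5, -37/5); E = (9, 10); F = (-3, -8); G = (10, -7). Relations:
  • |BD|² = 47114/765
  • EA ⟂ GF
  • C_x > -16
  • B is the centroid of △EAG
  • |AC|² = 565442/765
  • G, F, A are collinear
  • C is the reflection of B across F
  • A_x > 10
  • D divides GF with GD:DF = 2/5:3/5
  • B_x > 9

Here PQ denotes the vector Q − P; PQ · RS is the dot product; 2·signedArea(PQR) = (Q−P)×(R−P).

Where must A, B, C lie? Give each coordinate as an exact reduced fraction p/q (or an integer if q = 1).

1. A_x = 876/85  [G, F, A are collinear ∩ EA ⟂ GF]
2. A_y = -593/85  [G, F, A are collinear ∩ EA ⟂ GF]
   → A = (876/85, -593/85)
3. B_x = 2491/255  [B is the centroid of △EAG]
4. B_y = -338/255  [B is the centroid of △EAG]
   → B = (2491/255, -338/255)
5. C_x = -4021/255  [C is the reflection of B across F]
6. C_y = -3742/255  [C is the reflection of B across F]
   → C = (-4021/255, -3742/255)

A = (876/85, -593/85)
B = (2491/255, -338/255)
C = (-4021/255, -3742/255)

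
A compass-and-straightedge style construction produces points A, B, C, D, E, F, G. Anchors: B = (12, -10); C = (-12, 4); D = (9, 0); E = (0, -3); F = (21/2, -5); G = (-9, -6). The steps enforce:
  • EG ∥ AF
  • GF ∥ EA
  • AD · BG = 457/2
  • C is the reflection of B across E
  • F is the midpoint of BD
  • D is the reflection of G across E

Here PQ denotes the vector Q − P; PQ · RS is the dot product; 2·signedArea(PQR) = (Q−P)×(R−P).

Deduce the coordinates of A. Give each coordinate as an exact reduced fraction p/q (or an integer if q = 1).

A = (39/2, -2)

1. A_x = 39/2  [EG ∥ AF ∩ GF ∥ EA]
2. A_y = -2  [EG ∥ AF ∩ GF ∥ EA]
   → A = (39/2, -2)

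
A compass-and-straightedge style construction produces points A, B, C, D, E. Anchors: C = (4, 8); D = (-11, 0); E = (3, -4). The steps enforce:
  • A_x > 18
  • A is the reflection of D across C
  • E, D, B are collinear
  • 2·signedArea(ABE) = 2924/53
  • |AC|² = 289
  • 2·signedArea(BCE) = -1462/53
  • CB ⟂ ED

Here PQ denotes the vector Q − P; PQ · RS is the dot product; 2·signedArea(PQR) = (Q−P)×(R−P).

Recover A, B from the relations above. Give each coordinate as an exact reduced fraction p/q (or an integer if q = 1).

A = (19, 16)
B = (40/53, -178/53)

1. A_x = 19  [A is the reflection of D across C]
2. A_y = 16  [A is the reflection of D across C]
   → A = (19, 16)
3. B_x = 40/53  [E, D, B are collinear ∩ CB ⟂ ED]
4. B_y = -178/53  [E, D, B are collinear ∩ CB ⟂ ED]
   → B = (40/53, -178/53)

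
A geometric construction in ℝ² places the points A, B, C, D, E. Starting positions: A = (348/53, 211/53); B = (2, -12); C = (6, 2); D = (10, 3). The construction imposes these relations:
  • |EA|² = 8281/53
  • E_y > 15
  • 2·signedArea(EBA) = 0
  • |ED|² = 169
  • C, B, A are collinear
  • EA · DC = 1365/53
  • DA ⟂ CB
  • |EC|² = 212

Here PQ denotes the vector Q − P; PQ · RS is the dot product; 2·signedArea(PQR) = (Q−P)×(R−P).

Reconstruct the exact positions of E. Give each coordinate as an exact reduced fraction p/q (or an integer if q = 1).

1. E_x = 10  [2·signedArea(EBA) = 0 ∩ EA · DC = 1365/53]
2. E_y = 16  [2·signedArea(EBA) = 0 ∩ EA · DC = 1365/53]
   → E = (10, 16)

E = (10, 16)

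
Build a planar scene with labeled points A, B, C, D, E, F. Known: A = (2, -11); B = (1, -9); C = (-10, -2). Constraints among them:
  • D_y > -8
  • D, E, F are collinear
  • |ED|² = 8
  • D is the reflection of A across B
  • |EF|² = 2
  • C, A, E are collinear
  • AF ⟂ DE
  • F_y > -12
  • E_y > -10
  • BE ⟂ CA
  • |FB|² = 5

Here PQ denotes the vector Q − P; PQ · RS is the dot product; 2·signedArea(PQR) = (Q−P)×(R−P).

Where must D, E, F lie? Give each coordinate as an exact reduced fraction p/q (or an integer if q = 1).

1. D_x = 0  [D is the reflection of A across B]
2. D_y = -7  [D is the reflection of A across B]
   → D = (0, -7)
3. E_x = 2/5  [C, A, E are collinear ∩ BE ⟂ CA]
4. E_y = -49/5  [C, A, E are collinear ∩ BE ⟂ CA]
   → E = (2/5, -49/5)
5. F_x = 3/5  [D, E, F are collinear ∩ AF ⟂ DE]
6. F_y = -56/5  [D, E, F are collinear ∩ AF ⟂ DE]
   → F = (3/5, -56/5)

D = (0, -7)
E = (2/5, -49/5)
F = (3/5, -56/5)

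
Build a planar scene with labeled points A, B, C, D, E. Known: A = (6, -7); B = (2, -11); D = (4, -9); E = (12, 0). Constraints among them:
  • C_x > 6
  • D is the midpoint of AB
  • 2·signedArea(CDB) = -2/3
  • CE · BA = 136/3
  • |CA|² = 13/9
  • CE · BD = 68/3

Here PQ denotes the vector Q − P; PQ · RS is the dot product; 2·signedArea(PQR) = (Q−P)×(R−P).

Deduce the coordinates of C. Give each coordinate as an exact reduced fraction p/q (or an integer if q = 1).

C = (20/3, -6)

1. C_x = 20/3  [CE · BA = 136/3 ∩ 2·signedArea(CDB) = -2/3]
2. C_y = -6  [CE · BA = 136/3 ∩ 2·signedArea(CDB) = -2/3]
   → C = (20/3, -6)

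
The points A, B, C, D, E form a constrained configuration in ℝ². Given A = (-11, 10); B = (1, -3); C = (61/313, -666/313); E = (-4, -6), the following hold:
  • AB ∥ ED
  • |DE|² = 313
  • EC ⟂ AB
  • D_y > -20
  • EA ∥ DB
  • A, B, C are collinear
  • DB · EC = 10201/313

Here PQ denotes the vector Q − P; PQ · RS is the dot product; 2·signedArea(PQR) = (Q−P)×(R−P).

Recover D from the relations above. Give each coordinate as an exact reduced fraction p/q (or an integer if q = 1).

1. D_x = 8  [EA ∥ DB ∩ AB ∥ ED]
2. D_y = -19  [EA ∥ DB ∩ AB ∥ ED]
   → D = (8, -19)

D = (8, -19)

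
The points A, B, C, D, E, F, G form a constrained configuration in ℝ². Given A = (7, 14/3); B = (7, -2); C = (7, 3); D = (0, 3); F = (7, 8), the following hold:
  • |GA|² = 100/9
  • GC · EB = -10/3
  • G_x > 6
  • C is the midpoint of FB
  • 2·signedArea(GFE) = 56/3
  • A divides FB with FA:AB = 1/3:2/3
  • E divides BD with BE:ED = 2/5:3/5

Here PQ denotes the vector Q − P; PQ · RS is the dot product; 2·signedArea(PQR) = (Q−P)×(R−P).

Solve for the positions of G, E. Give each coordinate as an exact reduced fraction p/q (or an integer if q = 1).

1. E_x = 21/5  [E divides BD with BE:ED = 2/5:3/5]
2. E_y = 0  [E divides BD with BE:ED = 2/5:3/5]
   → E = (21/5, 0)
3. G_x = 7  [2·signedArea(GFE) = 56/3 ∩ GC · EB = -10/3]
4. G_y = 4/3  [2·signedArea(GFE) = 56/3 ∩ GC · EB = -10/3]
   → G = (7, 4/3)

E = (21/5, 0)
G = (7, 4/3)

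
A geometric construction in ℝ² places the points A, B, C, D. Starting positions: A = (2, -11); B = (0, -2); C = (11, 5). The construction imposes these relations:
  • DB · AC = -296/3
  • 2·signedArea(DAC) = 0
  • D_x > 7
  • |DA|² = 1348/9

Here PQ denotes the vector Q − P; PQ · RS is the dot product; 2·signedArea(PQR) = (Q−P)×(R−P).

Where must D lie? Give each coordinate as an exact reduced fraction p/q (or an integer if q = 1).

1. D_x = 8  [2·signedArea(DAC) = 0 ∩ DB · AC = -296/3]
2. D_y = -1/3  [2·signedArea(DAC) = 0 ∩ DB · AC = -296/3]
   → D = (8, -1/3)

D = (8, -1/3)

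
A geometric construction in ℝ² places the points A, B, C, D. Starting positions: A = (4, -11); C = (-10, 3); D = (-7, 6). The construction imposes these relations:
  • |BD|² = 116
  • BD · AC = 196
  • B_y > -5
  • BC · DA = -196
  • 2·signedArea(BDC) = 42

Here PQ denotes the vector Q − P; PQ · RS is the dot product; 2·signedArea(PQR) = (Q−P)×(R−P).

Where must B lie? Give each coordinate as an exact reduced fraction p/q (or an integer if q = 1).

B = (-3, -4)

1. B_x = -3  [2·signedArea(BDC) = 42 ∩ BC · DA = -196]
2. B_y = -4  [2·signedArea(BDC) = 42 ∩ BC · DA = -196]
   → B = (-3, -4)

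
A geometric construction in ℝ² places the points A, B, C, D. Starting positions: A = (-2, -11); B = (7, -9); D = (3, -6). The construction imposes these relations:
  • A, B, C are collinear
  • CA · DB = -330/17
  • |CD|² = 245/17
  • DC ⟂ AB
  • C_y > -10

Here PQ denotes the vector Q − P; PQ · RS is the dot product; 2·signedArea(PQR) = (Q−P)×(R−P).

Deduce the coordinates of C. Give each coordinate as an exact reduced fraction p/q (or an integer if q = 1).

C = (65/17, -165/17)

1. C_x = 65/17  [A, B, C are collinear ∩ DC ⟂ AB]
2. C_y = -165/17  [A, B, C are collinear ∩ DC ⟂ AB]
   → C = (65/17, -165/17)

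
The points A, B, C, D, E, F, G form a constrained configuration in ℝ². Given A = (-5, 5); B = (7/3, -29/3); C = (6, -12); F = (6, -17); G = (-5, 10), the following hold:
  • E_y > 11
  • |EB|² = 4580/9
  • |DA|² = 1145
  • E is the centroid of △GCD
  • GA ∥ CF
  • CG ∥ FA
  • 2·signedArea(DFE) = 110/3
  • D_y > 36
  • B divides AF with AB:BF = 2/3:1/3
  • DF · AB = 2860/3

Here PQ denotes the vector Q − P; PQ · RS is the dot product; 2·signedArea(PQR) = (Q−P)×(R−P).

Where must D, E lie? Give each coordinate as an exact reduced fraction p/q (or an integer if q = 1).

1. D_x = -16  [line -22/3·x + 44/3·y + -660 = 0 ∩ |DA|² = 1145]
2. D_y = 37  [line -22/3·x + 44/3·y + -660 = 0 ∩ |DA|² = 1145]
   → D = (-16, 37)
3. E_x = -5  [2·signedArea(DFE) = 110/3 ∩ E is the centroid of △GCD]
4. E_y = 35/3  [2·signedArea(DFE) = 110/3 ∩ E is the centroid of △GCD]
   → E = (-5, 35/3)

D = (-16, 37)
E = (-5, 35/3)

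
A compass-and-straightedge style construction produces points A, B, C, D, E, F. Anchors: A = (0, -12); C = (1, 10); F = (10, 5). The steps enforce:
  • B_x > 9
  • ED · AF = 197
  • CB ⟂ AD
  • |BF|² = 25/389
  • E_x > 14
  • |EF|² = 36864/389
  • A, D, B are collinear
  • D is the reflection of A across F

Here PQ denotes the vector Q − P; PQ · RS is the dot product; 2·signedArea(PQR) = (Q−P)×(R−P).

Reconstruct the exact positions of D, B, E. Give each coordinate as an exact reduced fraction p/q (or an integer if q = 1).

1. D_x = 20  [D is the reflection of A across F]
2. D_y = 22  [D is the reflection of A across F]
   → D = (20, 22)
3. B_x = 3840/389  [A, D, B are collinear ∩ CB ⟂ AD]
4. B_y = 1860/389  [A, D, B are collinear ∩ CB ⟂ AD]
   → B = (3840/389, 1860/389)
5. E_x = 5810/389  [line -10·x + -17·y + 377 = 0 ∩ |EF|² = 36864/389]
6. E_y = 5209/389  [line -10·x + -17·y + 377 = 0 ∩ |EF|² = 36864/389]
   → E = (5810/389, 5209/389)

B = (3840/389, 1860/389)
D = (20, 22)
E = (5810/389, 5209/389)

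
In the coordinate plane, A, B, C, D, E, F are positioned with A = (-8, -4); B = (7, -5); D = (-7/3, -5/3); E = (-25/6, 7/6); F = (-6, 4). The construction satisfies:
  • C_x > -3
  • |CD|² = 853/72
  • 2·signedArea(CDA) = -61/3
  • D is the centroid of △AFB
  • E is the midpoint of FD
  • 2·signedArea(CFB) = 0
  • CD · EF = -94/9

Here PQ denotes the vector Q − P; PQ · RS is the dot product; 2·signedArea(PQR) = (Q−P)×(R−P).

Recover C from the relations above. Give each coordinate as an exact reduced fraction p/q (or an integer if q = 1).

1. C_x = -11/4  [2·signedArea(CFB) = 0 ∩ 2·signedArea(CDA) = -61/3]
2. C_y = 7/4  [2·signedArea(CFB) = 0 ∩ 2·signedArea(CDA) = -61/3]
   → C = (-11/4, 7/4)

C = (-11/4, 7/4)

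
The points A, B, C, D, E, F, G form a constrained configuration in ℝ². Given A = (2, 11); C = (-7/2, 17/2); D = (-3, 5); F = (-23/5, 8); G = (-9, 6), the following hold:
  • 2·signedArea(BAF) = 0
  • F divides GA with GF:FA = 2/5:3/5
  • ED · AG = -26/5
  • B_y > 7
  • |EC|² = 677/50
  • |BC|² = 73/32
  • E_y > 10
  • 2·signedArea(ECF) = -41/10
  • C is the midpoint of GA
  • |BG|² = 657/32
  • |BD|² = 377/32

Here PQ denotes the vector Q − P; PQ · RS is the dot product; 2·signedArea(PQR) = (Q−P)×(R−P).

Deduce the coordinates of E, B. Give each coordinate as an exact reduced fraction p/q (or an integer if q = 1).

1. E_x = -31/5  [2·signedArea(ECF) = -41/10 ∩ ED · AG = -26/5]
2. E_y = 11  [2·signedArea(ECF) = -41/10 ∩ ED · AG = -26/5]
   → E = (-31/5, 11)
3. B_x = -39/8  [line 3·x + -33/5·y + 333/5 = 0 ∩ |BG|² = 657/32]
4. B_y = 63/8  [line 3·x + -33/5·y + 333/5 = 0 ∩ |BG|² = 657/32]
   → B = (-39/8, 63/8)

B = (-39/8, 63/8)
E = (-31/5, 11)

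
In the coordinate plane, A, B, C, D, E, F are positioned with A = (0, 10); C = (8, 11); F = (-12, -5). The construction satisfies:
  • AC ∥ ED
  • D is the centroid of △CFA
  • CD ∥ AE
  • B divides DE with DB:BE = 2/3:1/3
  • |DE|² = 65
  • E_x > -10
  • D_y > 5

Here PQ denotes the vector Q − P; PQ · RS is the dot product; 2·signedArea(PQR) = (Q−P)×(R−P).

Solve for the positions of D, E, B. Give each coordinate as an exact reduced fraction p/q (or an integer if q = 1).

B = (-20/3, 14/3)
D = (-4/3, 16/3)
E = (-28/3, 13/3)

1. D_x = -4/3  [D is the centroid of △CFA]
2. D_y = 16/3  [D is the centroid of △CFA]
   → D = (-4/3, 16/3)
3. E_x = -28/3  [AC ∥ ED ∩ CD ∥ AE]
4. E_y = 13/3  [AC ∥ ED ∩ CD ∥ AE]
   → E = (-28/3, 13/3)
5. B_x = -20/3  [B divides DE with DB:BE = 2/3:1/3]
6. B_y = 14/3  [B divides DE with DB:BE = 2/3:1/3]
   → B = (-20/3, 14/3)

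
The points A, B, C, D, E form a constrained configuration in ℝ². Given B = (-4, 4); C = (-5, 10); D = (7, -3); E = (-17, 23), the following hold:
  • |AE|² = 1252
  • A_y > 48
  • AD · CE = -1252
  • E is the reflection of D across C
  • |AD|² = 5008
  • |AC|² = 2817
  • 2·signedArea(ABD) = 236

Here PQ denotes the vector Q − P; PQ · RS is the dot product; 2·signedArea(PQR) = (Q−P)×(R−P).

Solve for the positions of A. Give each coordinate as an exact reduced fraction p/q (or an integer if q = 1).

1. A_x = -41  [2·signedArea(ABD) = 236 ∩ AD · CE = -1252]
2. A_y = 49  [2·signedArea(ABD) = 236 ∩ AD · CE = -1252]
   → A = (-41, 49)

A = (-41, 49)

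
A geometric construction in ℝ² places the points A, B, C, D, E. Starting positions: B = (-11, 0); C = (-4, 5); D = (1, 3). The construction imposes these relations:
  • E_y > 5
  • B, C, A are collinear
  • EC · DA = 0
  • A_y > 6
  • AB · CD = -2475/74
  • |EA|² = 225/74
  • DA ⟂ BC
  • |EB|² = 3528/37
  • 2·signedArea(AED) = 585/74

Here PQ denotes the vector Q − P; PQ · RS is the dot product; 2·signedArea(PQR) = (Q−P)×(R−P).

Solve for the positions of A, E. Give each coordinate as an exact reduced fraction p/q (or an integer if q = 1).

A = (-121/74, 495/74)
E = (-113/37, 210/37)

1. A_x = -121/74  [B, C, A are collinear ∩ DA ⟂ BC]
2. A_y = 495/74  [B, C, A are collinear ∩ DA ⟂ BC]
   → A = (-121/74, 495/74)
3. E_x = -113/37  [EC · DA = 0 ∩ 2·signedArea(AED) = 585/74]
4. E_y = 210/37  [EC · DA = 0 ∩ 2·signedArea(AED) = 585/74]
   → E = (-113/37, 210/37)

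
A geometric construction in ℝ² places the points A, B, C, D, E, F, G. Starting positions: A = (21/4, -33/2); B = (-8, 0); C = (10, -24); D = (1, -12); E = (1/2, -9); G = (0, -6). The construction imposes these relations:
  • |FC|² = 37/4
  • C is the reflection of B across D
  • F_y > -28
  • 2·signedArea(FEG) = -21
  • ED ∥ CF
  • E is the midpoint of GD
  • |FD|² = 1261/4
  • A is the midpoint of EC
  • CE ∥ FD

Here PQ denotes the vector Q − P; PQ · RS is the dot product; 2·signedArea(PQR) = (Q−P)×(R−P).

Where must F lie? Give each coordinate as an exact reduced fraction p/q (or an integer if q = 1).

F = (21/2, -27)

1. F_x = 21/2  [CE ∥ FD ∩ ED ∥ CF]
2. F_y = -27  [CE ∥ FD ∩ ED ∥ CF]
   → F = (21/2, -27)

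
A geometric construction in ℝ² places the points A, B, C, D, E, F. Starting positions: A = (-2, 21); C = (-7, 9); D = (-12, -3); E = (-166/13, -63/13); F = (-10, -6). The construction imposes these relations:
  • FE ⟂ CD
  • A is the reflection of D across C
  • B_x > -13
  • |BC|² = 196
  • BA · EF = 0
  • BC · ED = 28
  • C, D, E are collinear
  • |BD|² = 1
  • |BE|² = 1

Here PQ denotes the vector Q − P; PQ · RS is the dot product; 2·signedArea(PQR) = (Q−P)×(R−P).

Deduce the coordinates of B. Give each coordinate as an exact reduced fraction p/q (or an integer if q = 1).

B = (-161/13, -51/13)

1. B_x = -161/13  [BA · EF = 0 ∩ BC · ED = 28]
2. B_y = -51/13  [BA · EF = 0 ∩ BC · ED = 28]
   → B = (-161/13, -51/13)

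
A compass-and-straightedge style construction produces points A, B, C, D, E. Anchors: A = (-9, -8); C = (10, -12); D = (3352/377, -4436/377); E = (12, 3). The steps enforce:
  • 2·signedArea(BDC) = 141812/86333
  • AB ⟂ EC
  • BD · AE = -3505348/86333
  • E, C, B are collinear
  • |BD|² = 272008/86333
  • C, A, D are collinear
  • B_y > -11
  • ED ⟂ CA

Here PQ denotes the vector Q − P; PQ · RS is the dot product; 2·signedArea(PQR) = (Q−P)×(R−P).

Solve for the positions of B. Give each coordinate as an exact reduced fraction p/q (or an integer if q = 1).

1. B_x = 2334/229  [E, C, B are collinear ∩ AB ⟂ EC]
2. B_y = -2418/229  [E, C, B are collinear ∩ AB ⟂ EC]
   → B = (2334/229, -2418/229)

B = (2334/229, -2418/229)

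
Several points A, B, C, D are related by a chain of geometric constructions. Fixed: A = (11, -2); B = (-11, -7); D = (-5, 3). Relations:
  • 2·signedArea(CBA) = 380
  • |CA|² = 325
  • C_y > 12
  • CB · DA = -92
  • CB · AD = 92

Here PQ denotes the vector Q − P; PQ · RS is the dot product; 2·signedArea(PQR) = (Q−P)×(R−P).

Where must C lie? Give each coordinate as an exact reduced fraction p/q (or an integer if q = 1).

1. C_x = 1  [CB · DA = -92 ∩ 2·signedArea(CBA) = 380]
2. C_y = 13  [CB · DA = -92 ∩ 2·signedArea(CBA) = 380]
   → C = (1, 13)

C = (1, 13)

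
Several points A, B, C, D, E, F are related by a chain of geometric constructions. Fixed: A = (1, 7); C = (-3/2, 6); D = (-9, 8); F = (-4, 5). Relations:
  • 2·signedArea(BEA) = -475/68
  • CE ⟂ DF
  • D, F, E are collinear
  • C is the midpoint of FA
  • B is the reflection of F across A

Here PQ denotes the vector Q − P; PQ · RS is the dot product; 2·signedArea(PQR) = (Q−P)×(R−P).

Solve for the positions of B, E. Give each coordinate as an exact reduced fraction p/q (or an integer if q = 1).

1. B_x = 6  [B is the reflection of F across A]
2. B_y = 9  [B is the reflection of F across A]
   → B = (6, 9)
3. E_x = -177/68  [D, F, E are collinear ∩ CE ⟂ DF]
4. E_y = 283/68  [D, F, E are collinear ∩ CE ⟂ DF]
   → E = (-177/68, 283/68)

B = (6, 9)
E = (-177/68, 283/68)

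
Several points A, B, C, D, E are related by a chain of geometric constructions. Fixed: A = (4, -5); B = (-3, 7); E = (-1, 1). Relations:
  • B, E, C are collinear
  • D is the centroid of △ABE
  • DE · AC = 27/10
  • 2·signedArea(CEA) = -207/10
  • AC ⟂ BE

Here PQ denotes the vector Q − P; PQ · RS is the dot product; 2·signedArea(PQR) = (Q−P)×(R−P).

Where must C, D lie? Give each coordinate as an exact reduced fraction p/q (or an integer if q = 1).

1. C_x = 13/10  [B, E, C are collinear ∩ AC ⟂ BE]
2. C_y = -59/10  [B, E, C are collinear ∩ AC ⟂ BE]
   → C = (13/10, -59/10)
3. D_x = 0  [D is the centroid of △ABE]
4. D_y = 1  [D is the centroid of △ABE]
   → D = (0, 1)

C = (13/10, -59/10)
D = (0, 1)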